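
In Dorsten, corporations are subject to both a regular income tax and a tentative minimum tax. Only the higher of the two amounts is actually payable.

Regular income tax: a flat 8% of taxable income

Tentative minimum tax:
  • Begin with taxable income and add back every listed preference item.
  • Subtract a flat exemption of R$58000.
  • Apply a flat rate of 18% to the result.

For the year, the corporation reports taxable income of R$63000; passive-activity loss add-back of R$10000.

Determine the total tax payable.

R$5040

Tentative minimum tax:
  Adjusted income: R$63000 + R$10000 = R$73000
  Less exemption R$58000 → base R$15000
  R$15000 × 18% = R$2700

Regular income tax:
  R$63000 × 8% = R$5040

R$5040 > R$2700, so the regular income tax governs.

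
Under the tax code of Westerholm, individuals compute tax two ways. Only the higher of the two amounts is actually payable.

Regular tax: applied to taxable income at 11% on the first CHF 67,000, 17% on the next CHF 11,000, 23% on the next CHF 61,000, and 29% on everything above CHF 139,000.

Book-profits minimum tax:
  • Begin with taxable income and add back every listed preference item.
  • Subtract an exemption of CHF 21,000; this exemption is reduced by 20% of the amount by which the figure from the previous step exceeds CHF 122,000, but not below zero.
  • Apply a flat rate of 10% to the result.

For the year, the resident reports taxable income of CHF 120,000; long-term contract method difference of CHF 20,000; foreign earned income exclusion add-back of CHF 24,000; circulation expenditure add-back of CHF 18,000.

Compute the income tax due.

CHF 18,900

Regular tax:
  CHF 67,000 × 11% = CHF 7,370
  CHF 11,000 × 17% = CHF 1,870
  CHF 42,000 × 23% = CHF 9,660
  → CHF 18,900

Book-profits minimum tax:
  Adjusted income: CHF 120,000 + CHF 20,000 + CHF 24,000 + CHF 18,000 = CHF 182,000
  Exemption: CHF 21,000 − 20% × (CHF 182,000 − CHF 122,000) = CHF 21,000 − CHF 12,000 = CHF 9,000
  Base: CHF 182,000 − CHF 9,000 = CHF 173,000
  CHF 173,000 × 10% = CHF 17,300

CHF 18,900 > CHF 17,300, so the regular tax governs.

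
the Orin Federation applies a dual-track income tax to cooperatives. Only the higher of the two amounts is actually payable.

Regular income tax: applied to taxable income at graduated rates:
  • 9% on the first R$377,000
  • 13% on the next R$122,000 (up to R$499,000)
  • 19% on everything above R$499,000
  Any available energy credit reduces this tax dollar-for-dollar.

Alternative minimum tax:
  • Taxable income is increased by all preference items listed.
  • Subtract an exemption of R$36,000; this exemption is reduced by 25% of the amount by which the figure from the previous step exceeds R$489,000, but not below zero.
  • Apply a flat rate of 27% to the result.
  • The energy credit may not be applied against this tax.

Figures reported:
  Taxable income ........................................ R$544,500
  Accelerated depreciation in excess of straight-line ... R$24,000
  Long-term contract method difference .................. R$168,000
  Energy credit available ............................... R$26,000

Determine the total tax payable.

Alternative minimum tax:
  Adjusted income: R$544,500 + R$24,000 + R$168,000 = R$736,500
  Exemption: 25% × (R$736,500 − R$489,000) = R$61,875 ≥ R$36,000, so the exemption is fully phased out
  Base: R$736,500 − R$0 = R$736,500
  R$736,500 × 27% = R$198,855

Regular income tax:
  R$377,000 × 9% = R$33,930
  R$122,000 × 13% = R$15,860
  R$45,500 × 19% = R$8,645
  → R$58,435
  Less energy credit R$26,000 → R$32,435

R$198,855 > R$32,435, so the alternative minimum tax is the binding amount.

R$198,855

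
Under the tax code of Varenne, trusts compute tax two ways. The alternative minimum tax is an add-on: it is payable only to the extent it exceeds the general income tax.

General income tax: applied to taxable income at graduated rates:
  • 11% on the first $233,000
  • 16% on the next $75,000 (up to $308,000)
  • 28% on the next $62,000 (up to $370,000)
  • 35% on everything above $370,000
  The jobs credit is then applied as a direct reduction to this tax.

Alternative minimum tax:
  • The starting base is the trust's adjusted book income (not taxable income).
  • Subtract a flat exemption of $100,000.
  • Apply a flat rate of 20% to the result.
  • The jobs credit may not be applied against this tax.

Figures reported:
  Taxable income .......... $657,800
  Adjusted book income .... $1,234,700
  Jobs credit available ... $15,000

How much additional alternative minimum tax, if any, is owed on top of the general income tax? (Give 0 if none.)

General income tax:
  $233,000 × 11% = $25,630
  $75,000 × 16% = $12,000
  $62,000 × 28% = $17,360
  $287,800 × 35% = $100,730
  → $155,720
  Less jobs credit $15,000 → $140,720

Alternative minimum tax:
  Base (adjusted book income): $1,234,700
  Less exemption $100,000 → base $1,134,700
  $1,134,700 × 20% = $226,940

Excess of alternative minimum tax over general income tax: $226,940 − $140,720 = $86,220.

$86,220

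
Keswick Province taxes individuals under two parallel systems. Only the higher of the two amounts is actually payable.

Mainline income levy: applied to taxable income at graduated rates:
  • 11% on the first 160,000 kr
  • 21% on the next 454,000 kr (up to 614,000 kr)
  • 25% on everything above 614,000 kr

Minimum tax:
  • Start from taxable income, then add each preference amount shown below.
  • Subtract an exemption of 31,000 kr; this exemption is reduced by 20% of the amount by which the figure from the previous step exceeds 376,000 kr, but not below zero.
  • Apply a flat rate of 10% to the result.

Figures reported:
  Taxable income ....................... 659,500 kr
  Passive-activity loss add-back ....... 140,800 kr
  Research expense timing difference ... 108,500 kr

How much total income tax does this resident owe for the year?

124,315 kr

Minimum tax:
  Adjusted income: 659,500 kr + 140,800 kr + 108,500 kr = 908,800 kr
  Exemption: 20% × (908,800 kr − 376,000 kr) = 106,560 kr ≥ 31,000 kr, so the exemption is fully phased out
  Base: 908,800 kr − 0 kr = 908,800 kr
  908,800 kr × 10% = 90,880 kr

Mainline income levy:
  160,000 kr × 11% = 17,600 kr
  454,000 kr × 21% = 95,340 kr
  45,500 kr × 25% = 11,375 kr
  → 124,315 kr

124,315 kr > 90,880 kr, so the mainline income levy governs.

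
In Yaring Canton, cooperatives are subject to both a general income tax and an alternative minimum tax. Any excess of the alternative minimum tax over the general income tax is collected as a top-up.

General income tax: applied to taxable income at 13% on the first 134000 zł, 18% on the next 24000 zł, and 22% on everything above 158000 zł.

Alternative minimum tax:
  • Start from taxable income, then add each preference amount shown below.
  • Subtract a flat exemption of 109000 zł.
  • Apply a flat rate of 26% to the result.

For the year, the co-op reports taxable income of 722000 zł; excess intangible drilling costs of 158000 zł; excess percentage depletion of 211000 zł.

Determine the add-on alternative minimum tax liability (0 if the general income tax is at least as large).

Alternative minimum tax:
  Adjusted income: 722000 zł + 158000 zł + 211000 zł = 1091000 zł
  Less exemption 109000 zł → base 982000 zł
  982000 zł × 26% = 255320 zł

General income tax:
  134000 zł × 13% = 17420 zł
  24000 zł × 18% = 4320 zł
  564000 zł × 22% = 124080 zł
  → 145820 zł

Excess of alternative minimum tax over general income tax: 255320 zł − 145820 zł = 109500 zł.

109500 zł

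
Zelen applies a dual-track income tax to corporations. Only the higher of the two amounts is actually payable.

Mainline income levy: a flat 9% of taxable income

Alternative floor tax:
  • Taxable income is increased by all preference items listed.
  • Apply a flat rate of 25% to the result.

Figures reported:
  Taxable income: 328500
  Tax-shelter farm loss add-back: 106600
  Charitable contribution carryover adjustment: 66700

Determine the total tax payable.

Alternative floor tax:
  Adjusted income: 328500 + 106600 + 66700 = 501800
  501800 × 25% = 125450

Mainline income levy:
  328500 × 9% = 29565

125450 > 29565, so the alternative floor tax is the binding amount.

125450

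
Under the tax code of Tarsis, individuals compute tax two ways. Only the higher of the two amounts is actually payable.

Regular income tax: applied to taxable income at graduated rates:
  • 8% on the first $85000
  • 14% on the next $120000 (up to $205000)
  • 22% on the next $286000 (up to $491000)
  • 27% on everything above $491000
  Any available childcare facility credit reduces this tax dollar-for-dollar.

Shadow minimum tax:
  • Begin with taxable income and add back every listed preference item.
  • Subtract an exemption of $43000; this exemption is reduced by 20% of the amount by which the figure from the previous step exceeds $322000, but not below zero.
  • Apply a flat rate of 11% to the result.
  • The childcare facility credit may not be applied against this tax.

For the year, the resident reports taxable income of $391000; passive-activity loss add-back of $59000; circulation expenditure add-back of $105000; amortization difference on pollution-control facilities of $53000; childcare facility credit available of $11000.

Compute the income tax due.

$66880

Shadow minimum tax:
  Adjusted income: $391000 + $59000 + $105000 + $53000 = $608000
  Exemption: 20% × ($608000 − $322000) = $57200 ≥ $43000, so the exemption is fully phased out
  Base: $608000 − $0 = $608000
  $608000 × 11% = $66880

Regular income tax:
  $85000 × 8% = $6800
  $120000 × 14% = $16800
  $186000 × 22% = $40920
  → $64520
  Less childcare facility credit $11000 → $53520

$66880 > $53520, so the shadow minimum tax is the binding amount.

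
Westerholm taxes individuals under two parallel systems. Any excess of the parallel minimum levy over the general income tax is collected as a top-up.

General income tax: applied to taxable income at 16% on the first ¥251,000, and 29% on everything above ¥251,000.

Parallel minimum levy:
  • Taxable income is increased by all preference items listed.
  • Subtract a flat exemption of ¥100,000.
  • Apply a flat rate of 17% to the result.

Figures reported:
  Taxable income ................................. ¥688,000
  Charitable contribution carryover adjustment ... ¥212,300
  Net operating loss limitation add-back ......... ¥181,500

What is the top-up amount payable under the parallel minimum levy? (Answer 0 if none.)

General income tax:
  ¥251,000 × 16% = ¥40,160
  ¥437,000 × 29% = ¥126,730
  → ¥166,890

Parallel minimum levy:
  Adjusted income: ¥688,000 + ¥212,300 + ¥181,500 = ¥1,081,800
  Less exemption ¥100,000 → base ¥981,800
  ¥981,800 × 17% = ¥166,906

Excess of parallel minimum levy over general income tax: ¥166,906 − ¥166,890 = ¥16.

¥16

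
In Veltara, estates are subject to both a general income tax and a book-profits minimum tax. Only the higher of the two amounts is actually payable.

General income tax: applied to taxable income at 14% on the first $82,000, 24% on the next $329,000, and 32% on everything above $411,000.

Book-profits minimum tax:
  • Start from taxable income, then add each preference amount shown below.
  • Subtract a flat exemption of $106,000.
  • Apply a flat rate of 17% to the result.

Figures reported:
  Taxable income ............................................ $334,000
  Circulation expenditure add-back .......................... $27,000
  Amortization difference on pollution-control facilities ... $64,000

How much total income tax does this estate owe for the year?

$71,960

Book-profits minimum tax:
  Adjusted income: $334,000 + $27,000 + $64,000 = $425,000
  Less exemption $106,000 → base $319,000
  $319,000 × 17% = $54,230

General income tax:
  $82,000 × 14% = $11,480
  $252,000 × 24% = $60,480
  → $71,960

$71,960 > $54,230, so the general income tax governs.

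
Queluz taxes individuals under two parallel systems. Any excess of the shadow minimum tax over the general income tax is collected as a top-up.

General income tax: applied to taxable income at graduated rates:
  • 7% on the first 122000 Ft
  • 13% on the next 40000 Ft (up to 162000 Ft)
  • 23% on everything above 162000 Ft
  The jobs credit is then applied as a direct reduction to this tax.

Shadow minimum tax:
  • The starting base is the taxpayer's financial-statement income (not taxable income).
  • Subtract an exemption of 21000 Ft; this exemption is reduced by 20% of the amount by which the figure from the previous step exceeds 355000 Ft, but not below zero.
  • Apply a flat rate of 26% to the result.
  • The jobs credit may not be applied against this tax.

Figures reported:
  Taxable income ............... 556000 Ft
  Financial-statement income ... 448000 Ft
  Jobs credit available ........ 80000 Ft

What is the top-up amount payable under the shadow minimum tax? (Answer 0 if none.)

Shadow minimum tax:
  Base (financial-statement income): 448000 Ft
  Exemption: 21000 Ft − 20% × (448000 Ft − 355000 Ft) = 21000 Ft − 18600 Ft = 2400 Ft
  Base: 448000 Ft − 2400 Ft = 445600 Ft
  445600 Ft × 26% = 115856 Ft

General income tax:
  122000 Ft × 7% = 8540 Ft
  40000 Ft × 13% = 5200 Ft
  394000 Ft × 23% = 90620 Ft
  → 104360 Ft
  Less jobs credit 80000 Ft → 24360 Ft

Excess of shadow minimum tax over general income tax: 115856 Ft − 24360 Ft = 91496 Ft.

91496 Ft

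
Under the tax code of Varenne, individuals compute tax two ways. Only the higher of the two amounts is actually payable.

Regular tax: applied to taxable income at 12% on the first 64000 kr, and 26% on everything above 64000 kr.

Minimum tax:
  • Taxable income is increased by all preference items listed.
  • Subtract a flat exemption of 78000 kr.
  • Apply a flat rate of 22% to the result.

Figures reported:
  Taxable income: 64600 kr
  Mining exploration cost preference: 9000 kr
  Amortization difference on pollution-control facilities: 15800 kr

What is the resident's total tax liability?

7836 kr

Regular tax:
  64000 kr × 12% = 7680 kr
  600 kr × 26% = 156 kr
  → 7836 kr

Minimum tax:
  Adjusted income: 64600 kr + 9000 kr + 15800 kr = 89400 kr
  Less exemption 78000 kr → base 11400 kr
  11400 kr × 22% = 2508 kr

7836 kr > 2508 kr, so the regular tax governs.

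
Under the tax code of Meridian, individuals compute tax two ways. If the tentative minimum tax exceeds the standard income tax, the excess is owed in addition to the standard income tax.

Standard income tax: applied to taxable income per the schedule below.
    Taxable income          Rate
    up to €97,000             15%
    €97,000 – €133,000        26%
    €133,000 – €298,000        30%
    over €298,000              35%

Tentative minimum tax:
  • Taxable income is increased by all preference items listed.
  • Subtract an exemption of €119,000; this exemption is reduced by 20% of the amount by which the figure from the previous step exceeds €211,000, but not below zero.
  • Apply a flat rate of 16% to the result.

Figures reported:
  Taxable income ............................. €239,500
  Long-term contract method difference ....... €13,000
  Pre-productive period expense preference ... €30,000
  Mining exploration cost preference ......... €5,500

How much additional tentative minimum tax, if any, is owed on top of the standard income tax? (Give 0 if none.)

Standard income tax:
  €97,000 × 15% = €14,550
  €36,000 × 26% = €9,360
  €106,500 × 30% = €31,950
  → €55,860

Tentative minimum tax:
  Adjusted income: €239,500 + €13,000 + €30,000 + €5,500 = €288,000
  Exemption: €119,000 − 20% × (€288,000 − €211,000) = €119,000 − €15,400 = €103,600
  Base: €288,000 − €103,600 = €184,400
  €184,400 × 16% = €29,504

€29,504 ≤ €55,860, so no add-on is due.

€0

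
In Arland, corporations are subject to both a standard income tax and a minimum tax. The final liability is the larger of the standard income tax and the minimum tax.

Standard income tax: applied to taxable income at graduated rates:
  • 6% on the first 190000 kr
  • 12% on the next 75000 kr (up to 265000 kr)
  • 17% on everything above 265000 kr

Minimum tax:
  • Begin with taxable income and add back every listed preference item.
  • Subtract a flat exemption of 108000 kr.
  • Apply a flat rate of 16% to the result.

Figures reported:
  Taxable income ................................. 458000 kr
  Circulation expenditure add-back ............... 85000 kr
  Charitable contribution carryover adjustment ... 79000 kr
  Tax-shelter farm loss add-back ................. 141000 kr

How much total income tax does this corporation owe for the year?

Minimum tax:
  Adjusted income: 458000 kr + 85000 kr + 79000 kr + 141000 kr = 763000 kr
  Less exemption 108000 kr → base 655000 kr
  655000 kr × 16% = 104800 kr

Standard income tax:
  190000 kr × 6% = 11400 kr
  75000 kr × 12% = 9000 kr
  193000 kr × 17% = 32810 kr
  → 53210 kr

104800 kr > 53210 kr, so the minimum tax is the binding amount.

104800 kr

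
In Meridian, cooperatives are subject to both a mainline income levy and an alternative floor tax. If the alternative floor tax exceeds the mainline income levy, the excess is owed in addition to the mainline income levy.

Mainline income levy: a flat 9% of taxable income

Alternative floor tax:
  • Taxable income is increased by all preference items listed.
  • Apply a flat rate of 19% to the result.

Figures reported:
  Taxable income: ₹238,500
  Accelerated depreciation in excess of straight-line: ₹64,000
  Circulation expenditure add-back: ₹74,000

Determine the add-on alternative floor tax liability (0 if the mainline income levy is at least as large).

Mainline income levy:
  ₹238,500 × 9% = ₹21,465

Alternative floor tax:
  Adjusted income: ₹238,500 + ₹64,000 + ₹74,000 = ₹376,500
  ₹376,500 × 19% = ₹71,535

Excess of alternative floor tax over mainline income levy: ₹71,535 − ₹21,465 = ₹50,070.

₹50,070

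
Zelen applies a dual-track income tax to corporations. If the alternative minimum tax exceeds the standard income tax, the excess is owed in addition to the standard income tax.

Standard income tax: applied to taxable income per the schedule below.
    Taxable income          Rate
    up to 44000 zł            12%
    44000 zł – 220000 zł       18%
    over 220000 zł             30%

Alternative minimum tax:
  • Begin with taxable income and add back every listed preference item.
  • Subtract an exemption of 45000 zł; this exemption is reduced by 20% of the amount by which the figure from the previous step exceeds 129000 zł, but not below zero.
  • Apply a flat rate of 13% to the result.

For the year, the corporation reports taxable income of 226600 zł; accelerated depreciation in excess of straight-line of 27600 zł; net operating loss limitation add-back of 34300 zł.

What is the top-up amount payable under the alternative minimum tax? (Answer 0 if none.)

Alternative minimum tax:
  Adjusted income: 226600 zł + 27600 zł + 34300 zł = 288500 zł
  Exemption: 45000 zł − 20% × (288500 zł − 129000 zł) = 45000 zł − 31900 zł = 13100 zł
  Base: 288500 zł − 13100 zł = 275400 zł
  275400 zł × 13% = 35802 zł

Standard income tax:
  44000 zł × 12% = 5280 zł
  176000 zł × 18% = 31680 zł
  6600 zł × 30% = 1980 zł
  → 38940 zł

35802 zł ≤ 38940 zł, so no add-on is due.

0 zł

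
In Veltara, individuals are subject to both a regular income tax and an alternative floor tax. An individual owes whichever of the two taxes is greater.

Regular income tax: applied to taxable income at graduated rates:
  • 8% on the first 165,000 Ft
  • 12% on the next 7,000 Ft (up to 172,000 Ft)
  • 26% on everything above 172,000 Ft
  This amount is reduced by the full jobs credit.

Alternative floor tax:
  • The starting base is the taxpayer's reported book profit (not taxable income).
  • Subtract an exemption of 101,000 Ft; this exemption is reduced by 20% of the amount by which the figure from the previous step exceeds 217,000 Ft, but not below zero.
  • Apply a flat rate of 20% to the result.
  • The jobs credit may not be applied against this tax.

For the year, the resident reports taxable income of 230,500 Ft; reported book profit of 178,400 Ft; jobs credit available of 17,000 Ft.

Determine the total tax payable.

15,480 Ft

Regular income tax:
  165,000 Ft × 8% = 13,200 Ft
  7,000 Ft × 12% = 840 Ft
  58,500 Ft × 26% = 15,210 Ft
  → 29,250 Ft
  Less jobs credit 17,000 Ft → 12,250 Ft

Alternative floor tax:
  Base (reported book profit): 178,400 Ft
  Exemption: 178,400 Ft ≤ 217,000 Ft, so full 101,000 Ft applies
  Base: 178,400 Ft − 101,000 Ft = 77,400 Ft
  77,400 Ft × 20% = 15,480 Ft

15,480 Ft > 12,250 Ft, so the alternative floor tax is the binding amount.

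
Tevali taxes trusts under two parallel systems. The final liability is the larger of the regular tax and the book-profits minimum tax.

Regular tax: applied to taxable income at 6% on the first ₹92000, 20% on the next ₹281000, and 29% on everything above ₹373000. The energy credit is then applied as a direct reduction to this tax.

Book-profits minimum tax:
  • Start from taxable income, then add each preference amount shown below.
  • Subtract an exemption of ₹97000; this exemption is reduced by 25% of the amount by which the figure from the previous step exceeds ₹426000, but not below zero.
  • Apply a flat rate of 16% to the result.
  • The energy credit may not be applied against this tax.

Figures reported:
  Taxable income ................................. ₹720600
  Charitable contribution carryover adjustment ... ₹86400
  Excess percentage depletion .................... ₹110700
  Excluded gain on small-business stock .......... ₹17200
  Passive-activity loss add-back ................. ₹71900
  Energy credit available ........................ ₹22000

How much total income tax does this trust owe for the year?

₹161088

Regular tax:
  ₹92000 × 6% = ₹5520
  ₹281000 × 20% = ₹56200
  ₹347600 × 29% = ₹100804
  → ₹162524
  Less energy credit ₹22000 → ₹140524

Book-profits minimum tax:
  Adjusted income: ₹720600 + ₹86400 + ₹110700 + ₹17200 + ₹71900 = ₹1006800
  Exemption: 25% × (₹1006800 − ₹426000) = ₹145200 ≥ ₹97000, so the exemption is fully phased out
  Base: ₹1006800 − ₹0 = ₹1006800
  ₹1006800 × 16% = ₹161088

₹161088 > ₹140524, so the book-profits minimum tax is the binding amount.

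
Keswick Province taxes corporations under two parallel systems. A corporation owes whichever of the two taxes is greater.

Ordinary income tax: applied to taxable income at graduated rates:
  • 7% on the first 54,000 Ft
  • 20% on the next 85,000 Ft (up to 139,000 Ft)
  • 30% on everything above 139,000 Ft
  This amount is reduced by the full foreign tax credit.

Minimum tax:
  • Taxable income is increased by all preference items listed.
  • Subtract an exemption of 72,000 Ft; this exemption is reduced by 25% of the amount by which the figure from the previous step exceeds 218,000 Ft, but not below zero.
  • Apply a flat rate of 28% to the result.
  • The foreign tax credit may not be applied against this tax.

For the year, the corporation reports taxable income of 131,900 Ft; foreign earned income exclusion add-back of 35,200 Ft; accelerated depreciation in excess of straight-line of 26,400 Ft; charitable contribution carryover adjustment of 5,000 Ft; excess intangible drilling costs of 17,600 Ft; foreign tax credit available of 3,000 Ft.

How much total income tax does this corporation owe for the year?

Ordinary income tax:
  54,000 Ft × 7% = 3,780 Ft
  77,900 Ft × 20% = 15,580 Ft
  → 19,360 Ft
  Less foreign tax credit 3,000 Ft → 16,360 Ft

Minimum tax:
  Adjusted income: 131,900 Ft + 35,200 Ft + 26,400 Ft + 5,000 Ft + 17,600 Ft = 216,100 Ft
  Exemption: 216,100 Ft ≤ 218,000 Ft, so full 72,000 Ft applies
  Base: 216,100 Ft − 72,000 Ft = 144,100 Ft
  144,100 Ft × 28% = 40,348 Ft

40,348 Ft > 16,360 Ft, so the minimum tax is the binding amount.

40,348 Ft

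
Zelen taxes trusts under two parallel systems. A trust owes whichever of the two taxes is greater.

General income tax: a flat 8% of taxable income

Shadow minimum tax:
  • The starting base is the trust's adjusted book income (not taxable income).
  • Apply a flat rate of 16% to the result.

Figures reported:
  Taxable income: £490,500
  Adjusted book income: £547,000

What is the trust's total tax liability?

General income tax:
  £490,500 × 8% = £39,240

Shadow minimum tax:
  Base (adjusted book income): £547,000
  £547,000 × 16% = £87,520

£87,520 > £39,240, so the shadow minimum tax is the binding amount.

£87,520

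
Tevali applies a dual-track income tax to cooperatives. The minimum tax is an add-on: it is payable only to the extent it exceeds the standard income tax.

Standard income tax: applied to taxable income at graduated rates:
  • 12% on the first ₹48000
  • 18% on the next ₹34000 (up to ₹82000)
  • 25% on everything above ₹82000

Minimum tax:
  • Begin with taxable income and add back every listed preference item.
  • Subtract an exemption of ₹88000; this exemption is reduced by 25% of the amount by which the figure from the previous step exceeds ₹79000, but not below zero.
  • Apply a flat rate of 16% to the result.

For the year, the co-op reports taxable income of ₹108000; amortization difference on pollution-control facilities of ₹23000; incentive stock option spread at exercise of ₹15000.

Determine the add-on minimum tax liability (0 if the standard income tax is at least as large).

₹0

Minimum tax:
  Adjusted income: ₹108000 + ₹23000 + ₹15000 = ₹146000
  Exemption: ₹88000 − 25% × (₹146000 − ₹79000) = ₹88000 − ₹16750 = ₹71250
  Base: ₹146000 − ₹71250 = ₹74750
  ₹74750 × 16% = ₹11960

Standard income tax:
  ₹48000 × 12% = ₹5760
  ₹34000 × 18% = ₹6120
  ₹26000 × 25% = ₹6500
  → ₹18380

₹11960 ≤ ₹18380, so no add-on is due.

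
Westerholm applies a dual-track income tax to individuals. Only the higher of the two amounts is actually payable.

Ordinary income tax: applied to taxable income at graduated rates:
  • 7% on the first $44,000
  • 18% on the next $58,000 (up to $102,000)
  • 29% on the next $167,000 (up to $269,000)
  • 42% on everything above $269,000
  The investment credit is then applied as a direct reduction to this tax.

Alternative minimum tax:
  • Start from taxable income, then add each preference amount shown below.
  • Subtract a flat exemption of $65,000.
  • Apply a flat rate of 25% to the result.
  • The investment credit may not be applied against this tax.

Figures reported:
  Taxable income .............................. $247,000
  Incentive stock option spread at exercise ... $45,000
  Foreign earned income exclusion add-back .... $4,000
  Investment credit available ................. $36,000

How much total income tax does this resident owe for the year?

$57,750

Alternative minimum tax:
  Adjusted income: $247,000 + $45,000 + $4,000 = $296,000
  Less exemption $65,000 → base $231,000
  $231,000 × 25% = $57,750

Ordinary income tax:
  $44,000 × 7% = $3,080
  $58,000 × 18% = $10,440
  $145,000 × 29% = $42,050
  → $55,570
  Less investment credit $36,000 → $19,570

$57,750 > $19,570, so the alternative minimum tax is the binding amount.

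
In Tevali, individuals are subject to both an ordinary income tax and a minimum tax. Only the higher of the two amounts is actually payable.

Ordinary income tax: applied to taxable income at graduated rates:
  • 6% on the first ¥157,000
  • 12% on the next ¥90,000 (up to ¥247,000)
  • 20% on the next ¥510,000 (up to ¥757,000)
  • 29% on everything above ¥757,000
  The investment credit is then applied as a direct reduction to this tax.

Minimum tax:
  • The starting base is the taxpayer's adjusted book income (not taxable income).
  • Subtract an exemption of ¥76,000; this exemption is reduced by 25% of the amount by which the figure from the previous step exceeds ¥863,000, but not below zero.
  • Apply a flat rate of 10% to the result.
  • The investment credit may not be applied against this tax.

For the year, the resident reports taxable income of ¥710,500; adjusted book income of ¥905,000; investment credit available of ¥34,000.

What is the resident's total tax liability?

Minimum tax:
  Base (adjusted book income): ¥905,000
  Exemption: ¥76,000 − 25% × (¥905,000 − ¥863,000) = ¥76,000 − ¥10,500 = ¥65,500
  Base: ¥905,000 − ¥65,500 = ¥839,500
  ¥839,500 × 10% = ¥83,950

Ordinary income tax:
  ¥157,000 × 6% = ¥9,420
  ¥90,000 × 12% = ¥10,800
  ¥463,500 × 20% = ¥92,700
  → ¥112,920
  Less investment credit ¥34,000 → ¥78,920

¥83,950 > ¥78,920, so the minimum tax is the binding amount.

¥83,950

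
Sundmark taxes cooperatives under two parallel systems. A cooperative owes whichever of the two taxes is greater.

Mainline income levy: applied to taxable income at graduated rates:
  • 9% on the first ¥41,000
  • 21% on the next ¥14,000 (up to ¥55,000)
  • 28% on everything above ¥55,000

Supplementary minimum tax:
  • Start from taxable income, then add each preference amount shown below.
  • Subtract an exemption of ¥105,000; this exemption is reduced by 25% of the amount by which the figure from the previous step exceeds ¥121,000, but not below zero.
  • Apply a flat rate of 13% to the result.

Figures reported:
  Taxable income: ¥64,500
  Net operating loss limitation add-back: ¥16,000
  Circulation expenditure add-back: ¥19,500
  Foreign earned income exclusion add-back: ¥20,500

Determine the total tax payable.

Mainline income levy:
  ¥41,000 × 9% = ¥3,690
  ¥14,000 × 21% = ¥2,940
  ¥9,500 × 28% = ¥2,660
  → ¥9,290

Supplementary minimum tax:
  Adjusted income: ¥64,500 + ¥16,000 + ¥19,500 + ¥20,500 = ¥120,500
  Exemption: ¥120,500 ≤ ¥121,000, so full ¥105,000 applies
  Base: ¥120,500 − ¥105,000 = ¥15,500
  ¥15,500 × 13% = ¥2,015

¥9,290 > ¥2,015, so the mainline income levy governs.

¥9,290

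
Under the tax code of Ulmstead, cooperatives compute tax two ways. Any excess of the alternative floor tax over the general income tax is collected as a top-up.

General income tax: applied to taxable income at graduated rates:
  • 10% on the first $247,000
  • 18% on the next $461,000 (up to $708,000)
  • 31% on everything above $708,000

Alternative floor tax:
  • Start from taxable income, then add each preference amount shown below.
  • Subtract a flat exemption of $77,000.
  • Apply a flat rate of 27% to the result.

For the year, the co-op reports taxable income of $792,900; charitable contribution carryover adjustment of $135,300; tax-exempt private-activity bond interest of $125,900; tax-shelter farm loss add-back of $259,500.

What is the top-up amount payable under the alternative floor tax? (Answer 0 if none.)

General income tax:
  $247,000 × 10% = $24,700
  $461,000 × 18% = $82,980
  $84,900 × 31% = $26,319
  → $133,999

Alternative floor tax:
  Adjusted income: $792,900 + $135,300 + $125,900 + $259,500 = $1,313,600
  Less exemption $77,000 → base $1,236,600
  $1,236,600 × 27% = $333,882

Excess of alternative floor tax over general income tax: $333,882 − $133,999 = $199,883.

$199,883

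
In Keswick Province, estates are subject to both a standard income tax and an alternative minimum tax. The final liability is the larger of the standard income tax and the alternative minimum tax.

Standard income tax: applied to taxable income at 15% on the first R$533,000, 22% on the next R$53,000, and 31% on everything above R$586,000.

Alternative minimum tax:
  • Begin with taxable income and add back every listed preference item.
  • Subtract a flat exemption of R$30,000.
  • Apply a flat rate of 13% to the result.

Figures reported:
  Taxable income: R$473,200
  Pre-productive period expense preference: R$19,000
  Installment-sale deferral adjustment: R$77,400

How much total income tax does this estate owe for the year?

Standard income tax:
  R$473,200 × 15% = R$70,980

Alternative minimum tax:
  Adjusted income: R$473,200 + R$19,000 + R$77,400 = R$569,600
  Less exemption R$30,000 → base R$539,600
  R$539,600 × 13% = R$70,148

R$70,980 > R$70,148, so the standard income tax governs.

R$70,980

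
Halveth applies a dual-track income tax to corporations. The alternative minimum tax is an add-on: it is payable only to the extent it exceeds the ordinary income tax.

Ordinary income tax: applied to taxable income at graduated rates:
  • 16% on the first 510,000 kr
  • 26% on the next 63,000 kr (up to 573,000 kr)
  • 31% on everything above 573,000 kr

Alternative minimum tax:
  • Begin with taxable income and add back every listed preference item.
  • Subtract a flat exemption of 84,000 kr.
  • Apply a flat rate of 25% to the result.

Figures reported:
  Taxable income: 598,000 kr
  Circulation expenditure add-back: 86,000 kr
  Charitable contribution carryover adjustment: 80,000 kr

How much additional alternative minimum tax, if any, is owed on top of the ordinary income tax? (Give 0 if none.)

64,270 kr

Ordinary income tax:
  510,000 kr × 16% = 81,600 kr
  63,000 kr × 26% = 16,380 kr
  25,000 kr × 31% = 7,750 kr
  → 105,730 kr

Alternative minimum tax:
  Adjusted income: 598,000 kr + 86,000 kr + 80,000 kr = 764,000 kr
  Less exemption 84,000 kr → base 680,000 kr
  680,000 kr × 25% = 170,000 kr

Excess of alternative minimum tax over ordinary income tax: 170,000 kr − 105,730 kr = 64,270 kr.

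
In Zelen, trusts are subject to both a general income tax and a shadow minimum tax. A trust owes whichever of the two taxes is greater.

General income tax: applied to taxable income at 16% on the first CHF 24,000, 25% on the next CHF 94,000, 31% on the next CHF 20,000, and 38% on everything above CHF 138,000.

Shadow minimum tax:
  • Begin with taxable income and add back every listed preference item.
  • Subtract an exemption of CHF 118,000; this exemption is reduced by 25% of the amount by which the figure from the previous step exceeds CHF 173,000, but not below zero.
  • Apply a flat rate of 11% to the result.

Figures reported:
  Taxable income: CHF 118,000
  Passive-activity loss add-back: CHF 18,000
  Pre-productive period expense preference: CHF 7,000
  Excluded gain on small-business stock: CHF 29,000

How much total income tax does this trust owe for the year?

CHF 27,340

Shadow minimum tax:
  Adjusted income: CHF 118,000 + CHF 18,000 + CHF 7,000 + CHF 29,000 = CHF 172,000
  Exemption: CHF 172,000 ≤ CHF 173,000, so full CHF 118,000 applies
  Base: CHF 172,000 − CHF 118,000 = CHF 54,000
  CHF 54,000 × 11% = CHF 5,940

General income tax:
  CHF 24,000 × 16% = CHF 3,840
  CHF 94,000 × 25% = CHF 23,500
  → CHF 27,340

CHF 27,340 > CHF 5,940, so the general income tax governs.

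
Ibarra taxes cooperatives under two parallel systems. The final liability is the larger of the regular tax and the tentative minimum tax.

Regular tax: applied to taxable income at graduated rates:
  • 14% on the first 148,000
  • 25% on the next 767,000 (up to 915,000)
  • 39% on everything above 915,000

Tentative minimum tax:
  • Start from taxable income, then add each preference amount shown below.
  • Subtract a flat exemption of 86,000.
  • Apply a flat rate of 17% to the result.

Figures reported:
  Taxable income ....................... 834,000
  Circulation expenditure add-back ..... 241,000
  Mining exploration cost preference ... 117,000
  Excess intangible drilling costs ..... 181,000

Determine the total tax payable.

Tentative minimum tax:
  Adjusted income: 834,000 + 241,000 + 117,000 + 181,000 = 1,373,000
  Less exemption 86,000 → base 1,287,000
  1,287,000 × 17% = 218,790

Regular tax:
  148,000 × 14% = 20,720
  686,000 × 25% = 171,500
  → 192,220

218,790 > 192,220, so the tentative minimum tax is the binding amount.

218,790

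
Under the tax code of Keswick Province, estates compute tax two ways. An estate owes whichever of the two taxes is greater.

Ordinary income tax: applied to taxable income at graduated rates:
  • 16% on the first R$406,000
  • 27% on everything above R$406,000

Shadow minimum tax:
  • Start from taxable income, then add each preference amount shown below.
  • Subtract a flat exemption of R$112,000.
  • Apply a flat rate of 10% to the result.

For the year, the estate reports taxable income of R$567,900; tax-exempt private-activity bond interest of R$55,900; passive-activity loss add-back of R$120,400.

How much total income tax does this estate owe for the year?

Shadow minimum tax:
  Adjusted income: R$567,900 + R$55,900 + R$120,400 = R$744,200
  Less exemption R$112,000 → base R$632,200
  R$632,200 × 10% = R$63,220

Ordinary income tax:
  R$406,000 × 16% = R$64,960
  R$161,900 × 27% = R$43,713
  → R$108,673

R$108,673 > R$63,220, so the ordinary income tax governs.

R$108,673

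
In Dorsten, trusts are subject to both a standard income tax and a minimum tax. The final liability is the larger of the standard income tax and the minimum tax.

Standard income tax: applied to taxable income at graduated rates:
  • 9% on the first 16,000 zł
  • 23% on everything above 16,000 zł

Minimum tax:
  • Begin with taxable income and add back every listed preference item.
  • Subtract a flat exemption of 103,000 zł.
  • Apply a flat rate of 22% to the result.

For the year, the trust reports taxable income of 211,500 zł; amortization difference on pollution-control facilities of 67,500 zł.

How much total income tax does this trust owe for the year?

Standard income tax:
  16,000 zł × 9% = 1,440 zł
  195,500 zł × 23% = 44,965 zł
  → 46,405 zł

Minimum tax:
  Adjusted income: 211,500 zł + 67,500 zł = 279,000 zł
  Less exemption 103,000 zł → base 176,000 zł
  176,000 zł × 22% = 38,720 zł

46,405 zł > 38,720 zł, so the standard income tax governs.

46,405 zł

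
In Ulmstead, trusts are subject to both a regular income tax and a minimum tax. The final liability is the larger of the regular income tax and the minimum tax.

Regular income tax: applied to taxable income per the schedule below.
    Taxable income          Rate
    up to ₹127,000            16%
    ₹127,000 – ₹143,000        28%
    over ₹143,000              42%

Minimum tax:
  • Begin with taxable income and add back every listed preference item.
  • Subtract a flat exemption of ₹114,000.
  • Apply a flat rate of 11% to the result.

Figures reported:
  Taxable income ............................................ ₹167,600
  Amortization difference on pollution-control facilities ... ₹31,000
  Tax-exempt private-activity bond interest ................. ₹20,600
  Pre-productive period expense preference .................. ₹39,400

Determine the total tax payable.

₹35,132

Regular income tax:
  ₹127,000 × 16% = ₹20,320
  ₹16,000 × 28% = ₹4,480
  ₹24,600 × 42% = ₹10,332
  → ₹35,132

Minimum tax:
  Adjusted income: ₹167,600 + ₹31,000 + ₹20,600 + ₹39,400 = ₹258,600
  Less exemption ₹114,000 → base ₹144,600
  ₹144,600 × 11% = ₹15,906

₹35,132 > ₹15,906, so the regular income tax governs.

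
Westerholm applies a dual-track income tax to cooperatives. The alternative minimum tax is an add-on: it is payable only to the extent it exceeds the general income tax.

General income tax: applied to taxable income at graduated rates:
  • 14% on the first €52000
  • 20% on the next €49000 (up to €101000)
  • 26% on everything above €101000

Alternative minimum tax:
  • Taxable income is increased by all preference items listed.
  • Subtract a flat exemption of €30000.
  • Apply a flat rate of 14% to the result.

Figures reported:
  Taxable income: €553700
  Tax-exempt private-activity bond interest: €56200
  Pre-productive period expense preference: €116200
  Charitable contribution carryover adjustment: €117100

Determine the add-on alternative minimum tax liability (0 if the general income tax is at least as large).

Alternative minimum tax:
  Adjusted income: €553700 + €56200 + €116200 + €117100 = €843200
  Less exemption €30000 → base €813200
  €813200 × 14% = €113848

General income tax:
  €52000 × 14% = €7280
  €49000 × 20% = €9800
  €452700 × 26% = €117702
  → €134782

€113848 ≤ €134782, so no add-on is due.

€0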